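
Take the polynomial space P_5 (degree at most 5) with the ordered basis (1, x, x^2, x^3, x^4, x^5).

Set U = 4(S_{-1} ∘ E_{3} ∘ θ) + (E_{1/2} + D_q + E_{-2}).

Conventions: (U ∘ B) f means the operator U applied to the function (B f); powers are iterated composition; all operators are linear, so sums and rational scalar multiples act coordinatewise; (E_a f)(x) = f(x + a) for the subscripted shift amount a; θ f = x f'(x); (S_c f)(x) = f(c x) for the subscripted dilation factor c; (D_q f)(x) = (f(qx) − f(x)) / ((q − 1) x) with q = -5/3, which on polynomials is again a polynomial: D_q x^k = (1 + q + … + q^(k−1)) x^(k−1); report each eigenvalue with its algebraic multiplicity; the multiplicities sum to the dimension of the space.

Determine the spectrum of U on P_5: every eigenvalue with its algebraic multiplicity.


λ = -18 (multiplicity 1), λ = -10 (multiplicity 1), λ = -2 (multiplicity 1), λ = 2 (multiplicity 1), λ = 10 (multiplicity 1), λ = 18 (multiplicity 1)

image of 1: 2
image of x: -2x + 23/2
image of x^2: 10x^2 - (155/3)x + 305/4
image of x^3: -10x^3 + (1901/18)x^2 - (1245/4)x + 2529/8
image of x^4: 18x^4 - (5414/27)x^3 + (1779/2)x^2 - (3519/2)x + 20993/16
image of x^5: -18x^5 + (48227/162)x^4 - (3515/2)x^3 + (21285/4)x^2 - (128315/16)x + 154497/32
the matrix is upper triangular; its diagonal is (2, -2, 10, -10, 18, -18)
for a triangular matrix the eigenvalues are the diagonal entries, with algebraic multiplicity their repetition count


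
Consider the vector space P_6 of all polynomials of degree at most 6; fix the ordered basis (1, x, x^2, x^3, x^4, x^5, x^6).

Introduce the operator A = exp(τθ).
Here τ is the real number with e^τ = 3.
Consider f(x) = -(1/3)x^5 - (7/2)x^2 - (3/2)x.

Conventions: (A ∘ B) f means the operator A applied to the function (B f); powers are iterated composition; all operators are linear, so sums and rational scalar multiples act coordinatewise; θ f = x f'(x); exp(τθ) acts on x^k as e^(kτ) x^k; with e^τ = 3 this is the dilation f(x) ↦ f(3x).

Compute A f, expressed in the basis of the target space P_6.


g(x) = -81x^5 - (63/2)x^2 - (9/2)x

exp(τθ) x^k = e^(kτ) x^k; with e^τ = 3 this sends x^k to 3^k x^k
x ↦ 3 x
x^2 ↦ 9 x^2
x^5 ↦ 243 x^5
applying this coordinatewise to f: exp(τθ) f = -81x^5 - (63/2)x^2 - (9/2)x


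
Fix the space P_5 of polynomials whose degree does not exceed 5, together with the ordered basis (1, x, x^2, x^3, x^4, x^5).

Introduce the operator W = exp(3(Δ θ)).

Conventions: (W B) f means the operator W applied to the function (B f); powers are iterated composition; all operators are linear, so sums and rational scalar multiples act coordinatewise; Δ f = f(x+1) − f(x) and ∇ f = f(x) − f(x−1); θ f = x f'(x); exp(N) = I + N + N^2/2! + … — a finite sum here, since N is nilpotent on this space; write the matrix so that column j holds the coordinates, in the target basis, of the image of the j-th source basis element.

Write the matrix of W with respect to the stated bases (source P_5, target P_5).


image of 1: 1
image of x: x + 3
image of x^2: x^2 + 12x + 24
image of x^3: x^3 + 27x^2 + 189x + 585/2
image of x^4: x^4 + 48x^3 + 720x^2 + 3720x + 4836
image of x^5: x^5 + 75x^4 + 1950x^3 + 21075x^2 + 88500x + 202125/2
each image's coordinates form column j of the matrix

the matrix is [[1, 3, 24, 585/2, 4836, 202125/2]; [0, 1, 12, 189, 3720, 88500]; [0, 0, 1, 27, 720, 21075]; [0, 0, 0, 1, 48, 1950]; [0, 0, 0, 0, 1, 75]; [0, 0, 0, 0, 0, 1]] (rows listed top to bottom)


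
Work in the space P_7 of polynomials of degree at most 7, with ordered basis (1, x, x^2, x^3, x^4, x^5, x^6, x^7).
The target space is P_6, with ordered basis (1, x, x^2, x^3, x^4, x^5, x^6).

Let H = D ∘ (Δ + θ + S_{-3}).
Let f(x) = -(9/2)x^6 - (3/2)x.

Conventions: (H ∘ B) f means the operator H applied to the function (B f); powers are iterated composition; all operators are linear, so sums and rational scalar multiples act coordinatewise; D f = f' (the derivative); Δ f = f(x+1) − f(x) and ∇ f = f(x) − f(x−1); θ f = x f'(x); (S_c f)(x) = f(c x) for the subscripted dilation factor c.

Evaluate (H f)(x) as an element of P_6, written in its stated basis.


Δ f = -27x^5 - (135/2)x^4 - 90x^3 - (135/2)x^2 - 27x - 6
θ f = -27x^6 - (3/2)x
S_{-3} f = -(6561/2)x^6 + (9/2)x
(Δ + θ + S_{-3}) f = -(6615/2)x^6 - 27x^5 - (135/2)x^4 - 90x^3 - (135/2)x^2 - 24x - 6
D (Δ + θ + S_{-3}) f = -19845x^5 - 135x^4 - 270x^3 - 270x^2 - 135x - 24

the image equals g(x) = -19845x^5 - 135x^4 - 270x^3 - 270x^2 - 135x - 24


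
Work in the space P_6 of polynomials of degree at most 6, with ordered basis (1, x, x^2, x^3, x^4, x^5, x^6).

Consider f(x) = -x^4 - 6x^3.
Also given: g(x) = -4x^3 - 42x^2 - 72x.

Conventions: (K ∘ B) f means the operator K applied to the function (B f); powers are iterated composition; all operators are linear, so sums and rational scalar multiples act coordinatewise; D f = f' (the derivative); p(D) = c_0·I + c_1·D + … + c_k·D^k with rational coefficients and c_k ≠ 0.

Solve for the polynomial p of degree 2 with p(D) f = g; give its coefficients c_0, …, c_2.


D^0 f = -x^4 - 6x^3
D^1 f = -4x^3 - 18x^2
D^2 f = -12x^2 - 36x
matching coefficients of g against c_0 f + c_1 Df + … from the top degree down determines the c_i
solution: c_0 = 0, c_1 = 1, c_2 = 2

c_0 = 0, c_1 = 1, c_2 = 2


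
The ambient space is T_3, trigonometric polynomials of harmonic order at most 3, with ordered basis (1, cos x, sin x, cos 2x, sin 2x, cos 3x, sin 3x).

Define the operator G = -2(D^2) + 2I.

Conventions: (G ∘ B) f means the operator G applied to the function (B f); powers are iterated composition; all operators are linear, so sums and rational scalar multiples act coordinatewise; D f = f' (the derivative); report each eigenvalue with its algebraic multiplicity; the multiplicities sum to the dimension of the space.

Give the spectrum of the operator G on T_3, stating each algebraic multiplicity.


λ = 2 (multiplicity 1), λ = 4 (multiplicity 2), λ = 10 (multiplicity 2), λ = 20 (multiplicity 2)

image of 1: 2
image of cos x: 4cos x
image of sin x: 4sin x
image of cos 2x: 10cos 2x
image of sin 2x: 10sin 2x
image of cos 3x: 20cos 3x
image of sin 3x: 20sin 3x
the matrix is diagonal; its diagonal is (2, 4, 4, 10, 10, 20, 20)
for a triangular matrix the eigenvalues are the diagonal entries, with algebraic multiplicity their repetition count


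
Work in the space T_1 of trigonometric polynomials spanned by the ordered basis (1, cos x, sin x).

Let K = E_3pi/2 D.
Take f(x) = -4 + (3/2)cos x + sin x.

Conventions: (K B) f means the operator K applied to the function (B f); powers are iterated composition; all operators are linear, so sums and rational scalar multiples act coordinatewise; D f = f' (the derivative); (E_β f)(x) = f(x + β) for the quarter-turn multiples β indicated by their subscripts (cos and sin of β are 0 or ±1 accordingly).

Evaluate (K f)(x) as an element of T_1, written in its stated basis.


D f = cos x - (3/2)sin x
E_3pi/2 D f = (3/2)cos x + sin x

g(x) = (3/2)cos x + sin x


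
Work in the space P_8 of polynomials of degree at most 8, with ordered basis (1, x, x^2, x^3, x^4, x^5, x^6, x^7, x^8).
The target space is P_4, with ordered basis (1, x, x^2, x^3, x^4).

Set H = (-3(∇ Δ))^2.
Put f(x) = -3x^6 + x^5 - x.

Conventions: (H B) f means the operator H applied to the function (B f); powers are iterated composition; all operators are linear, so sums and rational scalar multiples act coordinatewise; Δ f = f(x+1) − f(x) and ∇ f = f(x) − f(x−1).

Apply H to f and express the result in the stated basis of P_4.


the result is g(x) = -9720x^2 + 1080x - 3240

Δ f = -18x^5 - 40x^4 - 50x^3 - 35x^2 - 13x - 3
∇ Δ f = -90x^4 + 20x^3 - 90x^2 + 10x - 6
(-3(∇ Δ)) f = 270x^4 - 60x^3 + 270x^2 - 30x + 18
Δ (-3(∇ Δ)) f = 1080x^3 + 1440x^2 + 1440x + 450
∇ Δ (-3(∇ Δ)) f = 3240x^2 - 360x + 1080
(-3(∇ Δ)) (-3(∇ Δ)) f = -9720x^2 + 1080x - 3240


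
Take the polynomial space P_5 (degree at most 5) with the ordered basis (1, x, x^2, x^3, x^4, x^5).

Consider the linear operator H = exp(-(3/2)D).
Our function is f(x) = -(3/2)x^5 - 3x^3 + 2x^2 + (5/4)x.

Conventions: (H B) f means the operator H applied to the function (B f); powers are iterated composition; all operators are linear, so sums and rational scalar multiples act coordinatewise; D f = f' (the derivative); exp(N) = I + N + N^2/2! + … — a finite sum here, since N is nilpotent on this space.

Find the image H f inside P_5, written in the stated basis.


order-1 term: (45/4)x^4 + (27/2)x^2 - 6x - 15/8
order-2 term: -(135/4)x^3 - (81/4)x + 9/2
order-3 term: (405/8)x^2 + 81/8
order-4 term: -(1215/32)x
order-5 term: 729/64
the series for exp(-(3/2)D) f terminates at order 5
exp(-(3/2)D) f = -(3/2)x^5 + (45/4)x^4 - (147/4)x^3 + (529/8)x^2 - (2015/32)x + 1545/64

g(x) = -(3/2)x^5 + (45/4)x^4 - (147/4)x^3 + (529/8)x^2 - (2015/32)x + 1545/64


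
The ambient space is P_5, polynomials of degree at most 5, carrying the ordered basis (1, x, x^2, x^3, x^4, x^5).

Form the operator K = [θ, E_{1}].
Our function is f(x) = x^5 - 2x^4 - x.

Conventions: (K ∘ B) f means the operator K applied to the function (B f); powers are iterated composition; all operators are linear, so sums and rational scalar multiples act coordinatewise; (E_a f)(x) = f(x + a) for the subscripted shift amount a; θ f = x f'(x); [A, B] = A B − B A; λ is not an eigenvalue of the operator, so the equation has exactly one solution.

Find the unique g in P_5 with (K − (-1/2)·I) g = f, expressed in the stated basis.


the result is g(x) = 2x^5 + 16x^4 + 208x^3 + 1752x^2 + 9966x + 28336

write g with unknown coordinates in the stated basis and equate coefficients in (K − (-1/2)·I) g = f
solving from the highest basis element down gives g = 2x^5 + 16x^4 + 208x^3 + 1752x^2 + 9966x + 28336
check: K g = -10x^4 - 104x^3 - 876x^2 - 4984x - 14168
so K g − (-1/2)·g = x^5 - 2x^4 - x = f ✓


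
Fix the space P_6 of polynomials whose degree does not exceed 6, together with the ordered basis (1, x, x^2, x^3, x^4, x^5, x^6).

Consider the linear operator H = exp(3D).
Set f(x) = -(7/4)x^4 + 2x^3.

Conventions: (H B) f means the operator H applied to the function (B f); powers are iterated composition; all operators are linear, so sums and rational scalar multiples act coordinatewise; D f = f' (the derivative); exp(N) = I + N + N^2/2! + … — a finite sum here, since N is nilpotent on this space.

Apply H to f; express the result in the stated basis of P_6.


order-1 term: -21x^3 + 18x^2
order-2 term: -(189/2)x^2 + 54x
order-3 term: -189x + 54
order-4 term: -567/4
the series for exp(3D) f terminates at order 4
exp(3D) f = -(7/4)x^4 - 19x^3 - (153/2)x^2 - 135x - 351/4

the image equals g(x) = -(7/4)x^4 - 19x^3 - (153/2)x^2 - 135x - 351/4


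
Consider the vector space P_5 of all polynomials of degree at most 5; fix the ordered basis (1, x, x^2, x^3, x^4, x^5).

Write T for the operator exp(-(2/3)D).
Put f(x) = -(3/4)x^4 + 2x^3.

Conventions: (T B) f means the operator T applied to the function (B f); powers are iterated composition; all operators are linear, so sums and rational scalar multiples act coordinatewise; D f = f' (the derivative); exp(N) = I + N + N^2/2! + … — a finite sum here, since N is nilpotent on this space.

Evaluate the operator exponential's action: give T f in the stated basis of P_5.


order-1 term: 2x^3 - 4x^2
order-2 term: -2x^2 + (8/3)x
order-3 term: (8/9)x - 16/27
order-4 term: -4/27
the series for exp(-(2/3)D) f terminates at order 4
exp(-(2/3)D) f = -(3/4)x^4 + 4x^3 - 6x^2 + (32/9)x - 20/27

the image equals g(x) = -(3/4)x^4 + 4x^3 - 6x^2 + (32/9)x - 20/27


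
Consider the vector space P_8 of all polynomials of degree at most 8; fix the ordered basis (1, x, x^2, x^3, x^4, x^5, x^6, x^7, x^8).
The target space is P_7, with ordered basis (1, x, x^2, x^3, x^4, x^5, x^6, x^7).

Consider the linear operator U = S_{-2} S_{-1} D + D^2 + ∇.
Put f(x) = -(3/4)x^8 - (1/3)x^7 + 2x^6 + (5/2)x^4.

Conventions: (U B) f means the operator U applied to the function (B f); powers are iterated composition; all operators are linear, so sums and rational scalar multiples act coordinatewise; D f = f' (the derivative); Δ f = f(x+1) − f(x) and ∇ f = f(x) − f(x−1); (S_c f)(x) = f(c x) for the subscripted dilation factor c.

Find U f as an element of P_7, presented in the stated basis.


g(x) = -774x^7 - (518/3)x^6 + 347x^5 + (425/6)x^4 + (299/3)x^3 - x^2 + (55/3)x - 49/12

D f = -6x^7 - (7/3)x^6 + 12x^5 + 10x^3
S_{-1} D f = 6x^7 - (7/3)x^6 - 12x^5 - 10x^3
S_{-2} S_{-1} D f = -768x^7 - (448/3)x^6 + 384x^5 + 80x^3
D f = -6x^7 - (7/3)x^6 + 12x^5 + 10x^3
D D f = -42x^6 - 14x^5 + 60x^4 + 30x^2
∇ f = -6x^7 + (56/3)x^6 - 23x^5 + (65/6)x^4 + (59/3)x^3 - 31x^2 + (55/3)x - 49/12
(S_{-2} S_{-1} D + D^2 + ∇) f = -774x^7 - (518/3)x^6 + 347x^5 + (425/6)x^4 + (299/3)x^3 - x^2 + (55/3)x - 49/12


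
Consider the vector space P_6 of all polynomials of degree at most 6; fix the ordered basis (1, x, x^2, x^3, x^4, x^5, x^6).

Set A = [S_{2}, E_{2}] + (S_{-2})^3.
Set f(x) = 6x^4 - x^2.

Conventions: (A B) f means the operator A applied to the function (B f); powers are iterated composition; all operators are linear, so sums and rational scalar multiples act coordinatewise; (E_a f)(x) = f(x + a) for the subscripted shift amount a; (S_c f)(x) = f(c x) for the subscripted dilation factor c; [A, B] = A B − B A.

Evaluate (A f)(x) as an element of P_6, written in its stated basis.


E_{2} f = 6x^4 + 48x^3 + 143x^2 + 188x + 92
S_{2} E_{2} f = 96x^4 + 384x^3 + 572x^2 + 376x + 92
S_{2} f = 96x^4 - 4x^2
E_{2} S_{2} f = 96x^4 + 768x^3 + 2300x^2 + 3056x + 1520
[S_{2}, E_{2}] f = -384x^3 - 1728x^2 - 2680x - 1428
S_{-2} f = 96x^4 - 4x^2
S_{-2} S_{-2} f = 1536x^4 - 16x^2
S_{-2} S_{-2} S_{-2} f = 24576x^4 - 64x^2
([S_{2}, E_{2}] + (S_{-2})^3) f = 24576x^4 - 384x^3 - 1792x^2 - 2680x - 1428

the result is g(x) = 24576x^4 - 384x^3 - 1792x^2 - 2680x - 1428


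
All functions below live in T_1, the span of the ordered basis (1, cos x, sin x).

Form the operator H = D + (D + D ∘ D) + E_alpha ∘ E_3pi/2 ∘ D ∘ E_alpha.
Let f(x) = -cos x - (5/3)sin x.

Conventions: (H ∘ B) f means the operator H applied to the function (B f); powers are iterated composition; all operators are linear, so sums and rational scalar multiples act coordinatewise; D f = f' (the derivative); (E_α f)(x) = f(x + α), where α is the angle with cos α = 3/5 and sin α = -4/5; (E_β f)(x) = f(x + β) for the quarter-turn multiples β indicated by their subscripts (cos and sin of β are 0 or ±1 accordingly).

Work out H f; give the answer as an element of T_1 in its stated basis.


the image equals g(x) = -(34/75)cos x + (238/75)sin x

D f = -(5/3)cos x + sin x
D f = -(5/3)cos x + sin x
D f = -(5/3)cos x + sin x
D D f = cos x + (5/3)sin x
(D + D ∘ D) f = -(2/3)cos x + (8/3)sin x
E_alpha f = (11/15)cos x - (9/5)sin x
D E_alpha f = -(9/5)cos x - (11/15)sin x
E_3pi/2 (D ∘ E_alpha) f = (11/15)cos x - (9/5)sin x
E_alpha E_3pi/2 (D ∘ E_alpha) f = (47/25)cos x - (37/75)sin x
(D + (D + D ∘ D) + E_alpha ∘ E_3pi/2 ∘ D ∘ E_alpha) f = -(34/75)cos x + (238/75)sin x


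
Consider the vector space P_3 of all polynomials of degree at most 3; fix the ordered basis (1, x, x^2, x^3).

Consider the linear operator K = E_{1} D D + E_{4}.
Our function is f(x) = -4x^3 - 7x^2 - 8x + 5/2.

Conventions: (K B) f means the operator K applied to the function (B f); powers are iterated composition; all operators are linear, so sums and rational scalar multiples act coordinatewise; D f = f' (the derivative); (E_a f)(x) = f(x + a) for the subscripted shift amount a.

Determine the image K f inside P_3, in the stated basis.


the result is g(x) = -4x^3 - 55x^2 - 280x - 871/2

D f = -12x^2 - 14x - 8
D D f = -24x - 14
E_{1} D D f = -24x - 38
E_{4} f = -4x^3 - 55x^2 - 256x - 795/2
(E_{1} D D + E_{4}) f = -4x^3 - 55x^2 - 280x - 871/2


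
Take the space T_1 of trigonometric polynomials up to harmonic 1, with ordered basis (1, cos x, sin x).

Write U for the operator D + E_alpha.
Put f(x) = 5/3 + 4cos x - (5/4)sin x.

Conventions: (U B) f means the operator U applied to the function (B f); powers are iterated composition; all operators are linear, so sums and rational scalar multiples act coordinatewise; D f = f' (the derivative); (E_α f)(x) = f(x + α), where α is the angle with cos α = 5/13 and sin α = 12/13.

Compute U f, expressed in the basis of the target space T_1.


the result is g(x) = 5/3 - (45/52)cos x - (425/52)sin x

D f = -(5/4)cos x - 4sin x
E_alpha f = 5/3 + (5/13)cos x - (217/52)sin x
(D + E_alpha) f = 5/3 - (45/52)cos x - (425/52)sin x


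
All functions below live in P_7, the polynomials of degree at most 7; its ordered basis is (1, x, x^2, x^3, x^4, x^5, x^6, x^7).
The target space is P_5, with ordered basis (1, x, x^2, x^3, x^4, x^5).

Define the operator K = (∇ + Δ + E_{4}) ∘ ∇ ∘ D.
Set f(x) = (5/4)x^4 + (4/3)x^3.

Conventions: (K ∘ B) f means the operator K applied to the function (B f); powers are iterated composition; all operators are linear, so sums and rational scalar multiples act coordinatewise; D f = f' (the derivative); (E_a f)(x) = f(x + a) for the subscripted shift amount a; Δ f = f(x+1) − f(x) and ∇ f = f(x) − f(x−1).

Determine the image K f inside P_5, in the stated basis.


D f = 5x^3 + 4x^2
∇ D f = 15x^2 - 7x + 1
∇ (∇ ∘ D) f = 30x - 22
Δ (∇ ∘ D) f = 30x + 8
E_{4} (∇ ∘ D) f = 15x^2 + 113x + 213
(∇ + Δ + E_{4}) (∇ ∘ D) f = 15x^2 + 173x + 199

the image equals g(x) = 15x^2 + 173x + 199


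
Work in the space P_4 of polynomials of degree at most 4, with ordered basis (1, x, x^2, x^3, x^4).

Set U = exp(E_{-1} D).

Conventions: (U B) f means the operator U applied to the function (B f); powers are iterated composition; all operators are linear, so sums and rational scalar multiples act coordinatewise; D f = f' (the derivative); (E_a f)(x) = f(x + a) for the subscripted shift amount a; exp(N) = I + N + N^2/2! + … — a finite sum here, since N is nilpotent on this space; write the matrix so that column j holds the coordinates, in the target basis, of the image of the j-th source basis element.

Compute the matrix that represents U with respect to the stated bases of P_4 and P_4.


image of 1: 1
image of x: x + 1
image of x^2: x^2 + 2x - 1
image of x^3: x^3 + 3x^2 - 3x - 2
image of x^4: x^4 + 4x^3 - 6x^2 - 8x + 9
each image's coordinates form column j of the matrix

the matrix is [[1, 1, -1, -2, 9]; [0, 1, 2, -3, -8]; [0, 0, 1, 3, -6]; [0, 0, 0, 1, 4]; [0, 0, 0, 0, 1]] (rows listed top to bottom)


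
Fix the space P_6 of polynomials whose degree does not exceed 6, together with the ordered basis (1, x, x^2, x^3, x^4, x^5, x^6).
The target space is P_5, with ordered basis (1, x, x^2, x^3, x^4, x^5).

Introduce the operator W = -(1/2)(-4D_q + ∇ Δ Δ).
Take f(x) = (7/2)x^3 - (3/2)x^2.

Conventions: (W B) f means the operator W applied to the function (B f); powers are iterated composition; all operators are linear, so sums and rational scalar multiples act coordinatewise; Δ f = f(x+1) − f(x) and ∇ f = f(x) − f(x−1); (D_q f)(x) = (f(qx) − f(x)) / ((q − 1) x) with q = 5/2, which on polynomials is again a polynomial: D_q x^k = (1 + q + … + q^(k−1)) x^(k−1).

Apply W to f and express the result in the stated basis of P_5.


the image equals g(x) = (273/4)x^2 - (21/2)x - 21/2

D_q f = (273/8)x^2 - (21/4)x
(-4D_q) f = -(273/2)x^2 + 21x
Δ f = (21/2)x^2 + (15/2)x + 2
Δ Δ f = 21x + 18
∇ Δ Δ f = 21
(-4D_q + ∇ Δ Δ) f = -(273/2)x^2 + 21x + 21
(-(1/2)(-4D_q + ∇ Δ Δ)) f = (273/4)x^2 - (21/2)x - 21/2


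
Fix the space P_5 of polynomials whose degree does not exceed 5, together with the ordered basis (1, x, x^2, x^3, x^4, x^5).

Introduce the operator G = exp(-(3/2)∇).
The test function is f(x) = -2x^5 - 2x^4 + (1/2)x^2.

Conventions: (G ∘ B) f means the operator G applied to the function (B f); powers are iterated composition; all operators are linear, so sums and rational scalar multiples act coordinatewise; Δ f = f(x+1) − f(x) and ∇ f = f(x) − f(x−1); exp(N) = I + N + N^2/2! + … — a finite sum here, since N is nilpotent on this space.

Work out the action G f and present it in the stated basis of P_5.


g(x) = -2x^5 + 13x^4 - 63x^3 + 188x^2 - (2673/8)x + 4359/16

order-1 term: 15x^4 - 18x^3 + 12x^2 - (9/2)x + 3/4
order-2 term: -45x^3 + 108x^2 - (207/2)x + 297/8
order-3 term: (135/2)x^2 - (351/2)x + 513/4
order-4 term: -(405/8)x + 729/8
order-5 term: 243/16
the series for exp(-(3/2)∇) f terminates at order 5
exp(-(3/2)∇) f = -2x^5 + 13x^4 - 63x^3 + 188x^2 - (2673/8)x + 4359/16


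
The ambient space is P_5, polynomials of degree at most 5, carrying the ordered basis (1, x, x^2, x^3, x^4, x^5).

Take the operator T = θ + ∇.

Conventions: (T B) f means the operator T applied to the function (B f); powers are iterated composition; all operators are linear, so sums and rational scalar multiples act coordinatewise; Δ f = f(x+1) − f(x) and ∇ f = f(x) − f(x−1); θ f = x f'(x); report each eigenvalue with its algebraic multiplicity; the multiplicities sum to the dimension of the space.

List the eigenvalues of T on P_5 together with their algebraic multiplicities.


λ = 0 (multiplicity 1), λ = 1 (multiplicity 1), λ = 2 (multiplicity 1), λ = 3 (multiplicity 1), λ = 4 (multiplicity 1), λ = 5 (multiplicity 1)

image of 1: 0
image of x: x + 1
image of x^2: 2x^2 + 2x - 1
image of x^3: 3x^3 + 3x^2 - 3x + 1
image of x^4: 4x^4 + 4x^3 - 6x^2 + 4x - 1
image of x^5: 5x^5 + 5x^4 - 10x^3 + 10x^2 - 5x + 1
the matrix is upper triangular; its diagonal is (0, 1, 2, 3, 4, 5)
for a triangular matrix the eigenvalues are the diagonal entries, with algebraic multiplicity their repetition count


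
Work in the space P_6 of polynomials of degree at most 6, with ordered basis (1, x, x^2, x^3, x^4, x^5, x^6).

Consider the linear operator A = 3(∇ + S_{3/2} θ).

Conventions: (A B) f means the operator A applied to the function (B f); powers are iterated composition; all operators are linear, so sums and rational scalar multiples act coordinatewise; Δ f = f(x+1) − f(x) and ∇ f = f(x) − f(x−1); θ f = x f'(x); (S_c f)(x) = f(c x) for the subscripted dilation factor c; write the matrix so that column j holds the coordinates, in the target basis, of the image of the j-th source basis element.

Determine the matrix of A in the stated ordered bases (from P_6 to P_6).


the matrix is [[0, 3, -3, 3, -3, 3, -3]; [0, 9/2, 6, -9, 12, -15, 18]; [0, 0, 27/2, 9, -18, 30, -45]; [0, 0, 0, 243/8, 12, -30, 60]; [0, 0, 0, 0, 243/4, 15, -45]; [0, 0, 0, 0, 0, 3645/32, 18]; [0, 0, 0, 0, 0, 0, 6561/32]] (rows listed top to bottom)

image of 1: 0
image of x: (9/2)x + 3
image of x^2: (27/2)x^2 + 6x - 3
image of x^3: (243/8)x^3 + 9x^2 - 9x + 3
image of x^4: (243/4)x^4 + 12x^3 - 18x^2 + 12x - 3
image of x^5: (3645/32)x^5 + 15x^4 - 30x^3 + 30x^2 - 15x + 3
image of x^6: (6561/32)x^6 + 18x^5 - 45x^4 + 60x^3 - 45x^2 + 18x - 3
each image's coordinates form column j of the matrix


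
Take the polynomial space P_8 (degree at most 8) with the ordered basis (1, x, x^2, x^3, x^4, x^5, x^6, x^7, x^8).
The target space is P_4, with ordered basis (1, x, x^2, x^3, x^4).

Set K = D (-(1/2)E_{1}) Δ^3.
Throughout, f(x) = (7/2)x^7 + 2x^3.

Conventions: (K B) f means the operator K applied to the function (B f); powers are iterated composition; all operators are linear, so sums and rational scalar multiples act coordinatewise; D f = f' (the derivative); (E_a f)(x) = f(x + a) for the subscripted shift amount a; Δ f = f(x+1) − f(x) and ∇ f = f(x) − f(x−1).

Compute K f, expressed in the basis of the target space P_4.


Δ f = (49/2)x^6 + (147/2)x^5 + (245/2)x^4 + (245/2)x^3 + (159/2)x^2 + (61/2)x + 11/2
Δ Δ f = 147x^5 + 735x^4 + 1715x^3 + 2205x^2 + 1531x + 453
Δ Δ Δ f = 735x^4 + 4410x^3 + 11025x^2 + 13230x + 6333
E_{1} Δ^3 f = 735x^4 + 7350x^3 + 28665x^2 + 51450x + 35733
(-(1/2)E_{1}) Δ^3 f = -(735/2)x^4 - 3675x^3 - (28665/2)x^2 - 25725x - 35733/2
D (-(1/2)E_{1}) Δ^3 f = -1470x^3 - 11025x^2 - 28665x - 25725

the image equals g(x) = -1470x^3 - 11025x^2 - 28665x - 25725


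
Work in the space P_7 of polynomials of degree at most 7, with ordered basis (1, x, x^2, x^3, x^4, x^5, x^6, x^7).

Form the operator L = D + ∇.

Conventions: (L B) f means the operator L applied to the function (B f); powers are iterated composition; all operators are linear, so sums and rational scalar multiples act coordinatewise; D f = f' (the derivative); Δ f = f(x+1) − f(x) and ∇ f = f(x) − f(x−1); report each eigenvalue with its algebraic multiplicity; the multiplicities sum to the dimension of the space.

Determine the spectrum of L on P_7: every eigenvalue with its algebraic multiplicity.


image of 1: 0
image of x: 2
image of x^2: 4x - 1
image of x^3: 6x^2 - 3x + 1
image of x^4: 8x^3 - 6x^2 + 4x - 1
image of x^5: 10x^4 - 10x^3 + 10x^2 - 5x + 1
image of x^6: 12x^5 - 15x^4 + 20x^3 - 15x^2 + 6x - 1
image of x^7: 14x^6 - 21x^5 + 35x^4 - 35x^3 + 21x^2 - 7x + 1
the matrix is upper triangular; its diagonal is (0, 0, 0, 0, 0, 0, 0, 0)
for a triangular matrix the eigenvalues are the diagonal entries, with algebraic multiplicity their repetition count

λ = 0 (multiplicity 8)


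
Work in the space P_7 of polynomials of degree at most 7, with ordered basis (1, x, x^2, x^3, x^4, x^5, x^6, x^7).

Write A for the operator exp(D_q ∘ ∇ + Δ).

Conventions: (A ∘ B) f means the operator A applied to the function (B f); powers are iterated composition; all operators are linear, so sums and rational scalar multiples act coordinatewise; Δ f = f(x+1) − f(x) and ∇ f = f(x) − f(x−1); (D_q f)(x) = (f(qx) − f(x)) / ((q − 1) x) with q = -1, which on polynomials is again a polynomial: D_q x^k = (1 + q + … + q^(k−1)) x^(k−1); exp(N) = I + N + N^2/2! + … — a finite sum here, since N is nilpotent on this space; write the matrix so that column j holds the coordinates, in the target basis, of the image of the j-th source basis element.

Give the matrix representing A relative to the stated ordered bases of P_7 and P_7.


image of 1: 1
image of x: x + 1
image of x^2: x^2 + 2x + 4
image of x^3: x^3 + 3x^2 + 6x + 5
image of x^4: x^4 + 4x^3 + 16x^2 + 24x + 91/3
image of x^5: x^5 + 5x^4 + 20x^3 + 50x^2 + (215/3)x + 181/3
image of x^6: x^6 + 6x^5 + 36x^4 + 112x^3 + 307x^2 + 392x + 5818/15
image of x^7: x^7 + 7x^6 + 42x^5 + 175x^4 + 511x^3 + 1141x^2 + (20636/15)x + 1115
each image's coordinates form column j of the matrix

the matrix is [[1, 1, 4, 5, 91/3, 181/3, 5818/15, 1115]; [0, 1, 2, 6, 24, 215/3, 392, 20636/15]; [0, 0, 1, 3, 16, 50, 307, 1141]; [0, 0, 0, 1, 4, 20, 112, 511]; [0, 0, 0, 0, 1, 5, 36, 175]; [0, 0, 0, 0, 0, 1, 6, 42]; [0, 0, 0, 0, 0, 0, 1, 7]; [0, 0, 0, 0, 0, 0, 0, 1]] (rows listed top to bottom)


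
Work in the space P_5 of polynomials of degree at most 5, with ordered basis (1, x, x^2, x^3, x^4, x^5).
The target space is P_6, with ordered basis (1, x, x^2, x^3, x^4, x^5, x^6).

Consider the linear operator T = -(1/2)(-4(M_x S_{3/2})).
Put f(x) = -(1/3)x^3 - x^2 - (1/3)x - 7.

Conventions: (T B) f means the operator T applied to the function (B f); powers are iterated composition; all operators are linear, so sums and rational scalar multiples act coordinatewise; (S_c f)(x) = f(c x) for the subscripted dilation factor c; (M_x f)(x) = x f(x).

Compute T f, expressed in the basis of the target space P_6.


the image equals g(x) = -(9/4)x^4 - (9/2)x^3 - x^2 - 14x

S_{3/2} f = -(9/8)x^3 - (9/4)x^2 - (1/2)x - 7
M_x S_{3/2} f = -(9/8)x^4 - (9/4)x^3 - (1/2)x^2 - 7x
(-4(M_x S_{3/2})) f = (9/2)x^4 + 9x^3 + 2x^2 + 28x
(-(1/2)(-4(M_x S_{3/2}))) f = -(9/4)x^4 - (9/2)x^3 - x^2 - 14x


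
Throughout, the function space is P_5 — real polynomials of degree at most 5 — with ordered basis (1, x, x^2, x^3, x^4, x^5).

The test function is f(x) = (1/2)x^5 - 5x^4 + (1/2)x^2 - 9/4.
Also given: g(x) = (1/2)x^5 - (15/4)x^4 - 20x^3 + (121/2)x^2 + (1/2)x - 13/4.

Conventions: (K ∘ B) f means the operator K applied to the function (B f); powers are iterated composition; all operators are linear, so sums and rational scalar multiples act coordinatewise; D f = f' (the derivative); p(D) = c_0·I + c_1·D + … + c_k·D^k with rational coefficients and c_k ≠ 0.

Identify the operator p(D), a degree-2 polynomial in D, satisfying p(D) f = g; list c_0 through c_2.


c_0 = 1, c_1 = 1/2, c_2 = -1

D^0 f = (1/2)x^5 - 5x^4 + (1/2)x^2 - 9/4
D^1 f = (5/2)x^4 - 20x^3 + x
D^2 f = 10x^3 - 60x^2 + 1
matching coefficients of g against c_0 f + c_1 Df + … from the top degree down determines the c_i
solution: c_0 = 1, c_1 = 1/2, c_2 = -1


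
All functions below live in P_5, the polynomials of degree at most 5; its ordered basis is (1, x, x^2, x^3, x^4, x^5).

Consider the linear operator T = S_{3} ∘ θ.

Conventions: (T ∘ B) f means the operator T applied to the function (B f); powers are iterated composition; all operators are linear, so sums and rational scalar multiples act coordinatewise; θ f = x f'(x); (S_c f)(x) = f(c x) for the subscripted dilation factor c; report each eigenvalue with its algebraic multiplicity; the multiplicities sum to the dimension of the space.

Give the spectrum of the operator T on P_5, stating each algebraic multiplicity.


λ = 0 (multiplicity 1), λ = 3 (multiplicity 1), λ = 18 (multiplicity 1), λ = 81 (multiplicity 1), λ = 324 (multiplicity 1), λ = 1215 (multiplicity 1)

image of 1: 0
image of x: 3x
image of x^2: 18x^2
image of x^3: 81x^3
image of x^4: 324x^4
image of x^5: 1215x^5
the matrix is upper triangular; its diagonal is (0, 3, 18, 81, 324, 1215)
for a triangular matrix the eigenvalues are the diagonal entries, with algebraic multiplicity their repetition count


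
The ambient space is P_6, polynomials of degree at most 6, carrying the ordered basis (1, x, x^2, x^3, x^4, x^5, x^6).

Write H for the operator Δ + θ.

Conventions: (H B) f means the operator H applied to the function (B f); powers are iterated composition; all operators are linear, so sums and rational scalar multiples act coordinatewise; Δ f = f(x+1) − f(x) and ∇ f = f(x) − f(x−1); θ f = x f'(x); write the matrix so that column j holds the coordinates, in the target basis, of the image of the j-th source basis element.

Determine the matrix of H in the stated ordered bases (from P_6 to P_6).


image of 1: 0
image of x: x + 1
image of x^2: 2x^2 + 2x + 1
image of x^3: 3x^3 + 3x^2 + 3x + 1
image of x^4: 4x^4 + 4x^3 + 6x^2 + 4x + 1
image of x^5: 5x^5 + 5x^4 + 10x^3 + 10x^2 + 5x + 1
image of x^6: 6x^6 + 6x^5 + 15x^4 + 20x^3 + 15x^2 + 6x + 1
each image's coordinates form column j of the matrix

the matrix is [[0, 1, 1, 1, 1, 1, 1]; [0, 1, 2, 3, 4, 5, 6]; [0, 0, 2, 3, 6, 10, 15]; [0, 0, 0, 3, 4, 10, 20]; [0, 0, 0, 0, 4, 5, 15]; [0, 0, 0, 0, 0, 5, 6]; [0, 0, 0, 0, 0, 0, 6]] (rows listed top to bottom)


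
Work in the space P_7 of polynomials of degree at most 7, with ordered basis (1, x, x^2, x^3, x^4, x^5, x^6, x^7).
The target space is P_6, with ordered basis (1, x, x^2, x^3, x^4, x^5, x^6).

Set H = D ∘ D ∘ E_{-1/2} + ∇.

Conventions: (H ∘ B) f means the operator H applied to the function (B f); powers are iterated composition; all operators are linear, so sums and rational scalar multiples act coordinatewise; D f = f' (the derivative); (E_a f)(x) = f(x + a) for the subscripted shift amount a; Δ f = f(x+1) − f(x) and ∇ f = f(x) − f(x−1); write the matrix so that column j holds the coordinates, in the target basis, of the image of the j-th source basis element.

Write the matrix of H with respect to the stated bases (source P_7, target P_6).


the matrix is [[0, 1, 1, -2, 2, -3/2, 7/8, -5/16]; [0, 0, 2, 3, -8, 10, -9, 49/8]; [0, 0, 0, 3, 6, -20, 30, -63/2]; [0, 0, 0, 0, 4, 10, -40, 70]; [0, 0, 0, 0, 0, 5, 15, -70]; [0, 0, 0, 0, 0, 0, 6, 21]; [0, 0, 0, 0, 0, 0, 0, 7]] (rows listed top to bottom)

image of 1: 0
image of x: 1
image of x^2: 2x + 1
image of x^3: 3x^2 + 3x - 2
image of x^4: 4x^3 + 6x^2 - 8x + 2
image of x^5: 5x^4 + 10x^3 - 20x^2 + 10x - 3/2
image of x^6: 6x^5 + 15x^4 - 40x^3 + 30x^2 - 9x + 7/8
image of x^7: 7x^6 + 21x^5 - 70x^4 + 70x^3 - (63/2)x^2 + (49/8)x - 5/16
each image's coordinates form column j of the matrix


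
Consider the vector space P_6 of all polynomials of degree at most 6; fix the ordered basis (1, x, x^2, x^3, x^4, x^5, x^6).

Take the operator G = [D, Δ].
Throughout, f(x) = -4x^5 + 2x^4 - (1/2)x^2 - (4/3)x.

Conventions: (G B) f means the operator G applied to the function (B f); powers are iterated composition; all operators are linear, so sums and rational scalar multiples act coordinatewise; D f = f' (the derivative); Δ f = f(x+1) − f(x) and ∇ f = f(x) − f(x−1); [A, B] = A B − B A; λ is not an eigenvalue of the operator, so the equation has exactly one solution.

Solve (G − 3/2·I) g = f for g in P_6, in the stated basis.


write g with unknown coordinates in the stated basis and equate coefficients in (G − 3/2·I) g = f
solving from the highest basis element down gives g = (8/3)x^5 - (4/3)x^4 + (1/3)x^2 + (8/9)x
check: G g = 0
so G g − 3/2·g = -4x^5 + 2x^4 - (1/2)x^2 - (4/3)x = f ✓

the image equals g(x) = (8/3)x^5 - (4/3)x^4 + (1/3)x^2 + (8/9)x


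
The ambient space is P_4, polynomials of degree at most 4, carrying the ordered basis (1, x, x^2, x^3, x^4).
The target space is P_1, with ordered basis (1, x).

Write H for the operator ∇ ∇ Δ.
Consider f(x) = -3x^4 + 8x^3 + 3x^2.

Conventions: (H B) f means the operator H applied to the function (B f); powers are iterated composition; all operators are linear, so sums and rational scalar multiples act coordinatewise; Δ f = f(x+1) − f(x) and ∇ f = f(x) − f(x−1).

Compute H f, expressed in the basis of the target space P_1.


the result is g(x) = -72x + 84

Δ f = -12x^3 + 6x^2 + 18x + 8
∇ Δ f = -36x^2 + 48x
∇ ∇ Δ f = -72x + 84


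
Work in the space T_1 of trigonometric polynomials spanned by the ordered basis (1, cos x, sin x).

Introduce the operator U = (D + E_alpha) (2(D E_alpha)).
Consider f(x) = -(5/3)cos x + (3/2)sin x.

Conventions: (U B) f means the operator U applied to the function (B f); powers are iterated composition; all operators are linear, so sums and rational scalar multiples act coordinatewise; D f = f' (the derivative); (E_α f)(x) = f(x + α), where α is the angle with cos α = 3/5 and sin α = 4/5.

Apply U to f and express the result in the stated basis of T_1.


E_alpha f = (1/5)cos x + (67/30)sin x
D E_alpha f = (67/30)cos x - (1/5)sin x
(2(D E_alpha)) f = (67/15)cos x - (2/5)sin x
D (2(D E_alpha)) f = -(2/5)cos x - (67/15)sin x
E_alpha (2(D E_alpha)) f = (59/25)cos x - (286/75)sin x
(D + E_alpha) (2(D E_alpha)) f = (49/25)cos x - (207/25)sin x

the image equals g(x) = (49/25)cos x - (207/25)sin x


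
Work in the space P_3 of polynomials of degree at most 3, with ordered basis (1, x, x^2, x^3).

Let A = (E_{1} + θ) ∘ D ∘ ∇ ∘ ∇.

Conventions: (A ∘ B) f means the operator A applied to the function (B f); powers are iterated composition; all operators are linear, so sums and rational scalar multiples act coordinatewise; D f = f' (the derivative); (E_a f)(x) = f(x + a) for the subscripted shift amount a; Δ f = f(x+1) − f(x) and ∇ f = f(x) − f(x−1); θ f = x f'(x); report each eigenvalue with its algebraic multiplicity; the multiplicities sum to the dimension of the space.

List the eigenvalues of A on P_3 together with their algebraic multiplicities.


image of 1: 0
image of x: 0
image of x^2: 0
image of x^3: 6
the matrix is upper triangular; its diagonal is (0, 0, 0, 0)
for a triangular matrix the eigenvalues are the diagonal entries, with algebraic multiplicity their repetition count

λ = 0 (multiplicity 4)


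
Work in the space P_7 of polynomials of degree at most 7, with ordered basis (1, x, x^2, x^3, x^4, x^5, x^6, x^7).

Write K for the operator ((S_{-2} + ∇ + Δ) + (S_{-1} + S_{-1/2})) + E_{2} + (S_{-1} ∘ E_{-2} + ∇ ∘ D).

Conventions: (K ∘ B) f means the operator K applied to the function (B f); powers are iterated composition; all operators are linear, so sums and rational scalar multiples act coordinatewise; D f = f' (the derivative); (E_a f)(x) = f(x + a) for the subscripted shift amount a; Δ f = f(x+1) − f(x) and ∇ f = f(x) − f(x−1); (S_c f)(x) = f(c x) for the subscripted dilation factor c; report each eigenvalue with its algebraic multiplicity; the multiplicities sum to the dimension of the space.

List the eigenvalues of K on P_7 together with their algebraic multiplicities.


image of 1: 5
image of x: -(7/2)x + 2
image of x^2: (29/4)x^2 + 12x + 10
image of x^3: -(73/8)x^3 + 6x^2 + 6x - 1
image of x^4: (305/16)x^4 + 24x^3 + 60x^2 + 60x + 36
image of x^5: -(1057/32)x^5 + 10x^4 + 20x^3 - 10x^2 + 20x - 3
image of x^6: (4289/64)x^6 + 36x^5 + 150x^4 + 300x^3 + 540x^2 + 366x + 134
image of x^7: -(16513/128)x^7 + 14x^6 + 42x^5 - 35x^4 + 140x^3 - 63x^2 + 42x - 5
the matrix is upper triangular; its diagonal is (5, -7/2, 29/4, -73/8, 305/16, -1057/32, 4289/64, -16513/128)
for a triangular matrix the eigenvalues are the diagonal entries, with algebraic multiplicity their repetition count

λ = -16513/128 (multiplicity 1), λ = -1057/32 (multiplicity 1), λ = -73/8 (multiplicity 1), λ = -7/2 (multiplicity 1), λ = 5 (multiplicity 1), λ = 29/4 (multiplicity 1), λ = 305/16 (multiplicity 1), λ = 4289/64 (multiplicity 1)


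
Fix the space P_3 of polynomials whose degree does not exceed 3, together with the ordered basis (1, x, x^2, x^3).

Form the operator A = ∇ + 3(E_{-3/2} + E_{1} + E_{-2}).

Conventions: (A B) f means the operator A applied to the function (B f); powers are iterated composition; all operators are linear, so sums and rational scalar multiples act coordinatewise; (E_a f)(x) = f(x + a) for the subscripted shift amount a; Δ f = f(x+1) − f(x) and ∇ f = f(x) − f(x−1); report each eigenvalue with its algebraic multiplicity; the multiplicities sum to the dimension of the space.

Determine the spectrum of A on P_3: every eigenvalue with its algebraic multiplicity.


λ = 9 (multiplicity 4)

image of 1: 9
image of x: 9x - 13/2
image of x^2: 9x^2 - 13x + 83/4
image of x^3: 9x^3 - (39/2)x^2 + (249/4)x - 241/8
the matrix is upper triangular; its diagonal is (9, 9, 9, 9)
for a triangular matrix the eigenvalues are the diagonal entries, with algebraic multiplicity their repetition count


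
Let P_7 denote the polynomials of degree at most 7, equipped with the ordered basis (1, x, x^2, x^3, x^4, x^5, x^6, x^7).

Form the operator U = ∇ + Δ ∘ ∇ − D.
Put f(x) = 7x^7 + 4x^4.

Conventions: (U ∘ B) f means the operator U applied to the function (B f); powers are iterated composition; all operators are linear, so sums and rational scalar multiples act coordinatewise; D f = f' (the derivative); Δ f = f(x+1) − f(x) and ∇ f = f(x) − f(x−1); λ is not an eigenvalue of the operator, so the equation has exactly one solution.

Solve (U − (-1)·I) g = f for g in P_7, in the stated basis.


write g with unknown coordinates in the stated basis and equate coefficients in (U − (-1)·I) g = f
solving from the highest basis element down gives g = 7x^7 - 147x^5 - 241x^4 + 1225x^3 + 2769x^2 - 2025x - 3613
check: U g = 147x^5 + 245x^4 - 1225x^3 - 2769x^2 + 2025x + 3613
so U g − (-1)·g = 7x^7 + 4x^4 = f ✓

the image equals g(x) = 7x^7 - 147x^5 - 241x^4 + 1225x^3 + 2769x^2 - 2025x - 3613


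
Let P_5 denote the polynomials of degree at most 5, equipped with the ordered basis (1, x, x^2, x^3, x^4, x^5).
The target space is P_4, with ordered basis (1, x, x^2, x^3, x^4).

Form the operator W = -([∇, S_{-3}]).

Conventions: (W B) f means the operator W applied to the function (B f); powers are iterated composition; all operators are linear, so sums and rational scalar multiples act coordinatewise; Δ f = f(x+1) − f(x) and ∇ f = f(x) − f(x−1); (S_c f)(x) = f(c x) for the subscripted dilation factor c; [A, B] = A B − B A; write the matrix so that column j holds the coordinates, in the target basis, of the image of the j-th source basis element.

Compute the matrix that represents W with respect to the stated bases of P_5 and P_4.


image of 1: 0
image of x: 4
image of x^2: -24x + 8
image of x^3: 108x^2 - 72x + 28
image of x^4: -432x^3 + 432x^2 - 336x + 80
image of x^5: 1620x^4 - 2160x^3 + 2520x^2 - 1200x + 244
each image's coordinates form column j of the matrix

the matrix is [[0, 4, 8, 28, 80, 244]; [0, 0, -24, -72, -336, -1200]; [0, 0, 0, 108, 432, 2520]; [0, 0, 0, 0, -432, -2160]; [0, 0, 0, 0, 0, 1620]] (rows listed top to bottom)
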